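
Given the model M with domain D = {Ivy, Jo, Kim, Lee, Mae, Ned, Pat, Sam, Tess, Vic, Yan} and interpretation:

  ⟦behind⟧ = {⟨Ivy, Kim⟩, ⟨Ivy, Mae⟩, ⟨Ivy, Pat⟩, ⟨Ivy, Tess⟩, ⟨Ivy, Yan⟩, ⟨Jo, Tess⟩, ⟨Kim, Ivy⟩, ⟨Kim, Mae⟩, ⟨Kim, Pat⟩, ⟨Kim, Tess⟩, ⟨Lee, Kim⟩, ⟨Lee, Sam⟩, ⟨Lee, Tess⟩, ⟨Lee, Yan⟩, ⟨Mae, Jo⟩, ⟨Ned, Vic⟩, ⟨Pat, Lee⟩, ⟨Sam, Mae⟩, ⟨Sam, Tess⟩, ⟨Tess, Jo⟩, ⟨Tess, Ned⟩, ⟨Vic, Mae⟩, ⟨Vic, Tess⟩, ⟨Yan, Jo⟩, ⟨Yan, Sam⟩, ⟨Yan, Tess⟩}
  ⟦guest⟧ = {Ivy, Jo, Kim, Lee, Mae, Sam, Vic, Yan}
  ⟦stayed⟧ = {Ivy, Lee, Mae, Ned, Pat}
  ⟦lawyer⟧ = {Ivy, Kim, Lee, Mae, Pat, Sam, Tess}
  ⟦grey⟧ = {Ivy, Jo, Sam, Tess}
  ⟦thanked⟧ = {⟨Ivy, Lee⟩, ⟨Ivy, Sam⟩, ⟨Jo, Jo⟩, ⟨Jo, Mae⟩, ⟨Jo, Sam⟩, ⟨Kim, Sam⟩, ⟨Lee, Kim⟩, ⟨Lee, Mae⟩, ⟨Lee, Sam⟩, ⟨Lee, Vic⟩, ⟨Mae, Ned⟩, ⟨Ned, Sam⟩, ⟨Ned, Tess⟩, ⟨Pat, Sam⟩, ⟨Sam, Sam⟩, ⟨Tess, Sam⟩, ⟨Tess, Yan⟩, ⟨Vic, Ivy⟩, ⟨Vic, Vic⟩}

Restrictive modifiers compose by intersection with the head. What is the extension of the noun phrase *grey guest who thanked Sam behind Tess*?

⟦who thanked Sam⟧ = {x : ⟨x, Sam⟩ ∈ ⟦thanked⟧} = {Ivy, Jo, Kim, Lee, Ned, Pat, Sam, Tess}
⟦behind Tess⟧ = {x : ⟨x, Tess⟩ ∈ ⟦behind⟧} = {Ivy, Jo, Kim, Lee, Sam, Vic, Yan}
⟦guest⟧ = {Ivy, Jo, Kim, Lee, Mae, Sam, Vic, Yan}
… ∩ ⟦who thanked Sam⟧ = {Ivy, Jo, Kim, Lee, Mae, Sam, Vic, Yan} ∩ {Ivy, Jo, Kim, Lee, Ned, Pat, Sam, Tess} = {Ivy, Jo, Kim, Lee, Sam}
… ∩ ⟦behind Tess⟧ = {Ivy, Jo, Kim, Lee, Sam} ∩ {Ivy, Jo, Kim, Lee, Sam, Vic, Yan} = {Ivy, Jo, Kim, Lee, Sam}
… ∩ ⟦grey⟧ = {Ivy, Jo, Kim, Lee, Sam} ∩ {Ivy, Jo, Sam, Tess} = {Ivy, Jo, Sam}
So ⟦grey guest who thanked Sam behind Tess⟧ = {Ivy, Jo, Sam}.

{Ivy, Jo, Sam}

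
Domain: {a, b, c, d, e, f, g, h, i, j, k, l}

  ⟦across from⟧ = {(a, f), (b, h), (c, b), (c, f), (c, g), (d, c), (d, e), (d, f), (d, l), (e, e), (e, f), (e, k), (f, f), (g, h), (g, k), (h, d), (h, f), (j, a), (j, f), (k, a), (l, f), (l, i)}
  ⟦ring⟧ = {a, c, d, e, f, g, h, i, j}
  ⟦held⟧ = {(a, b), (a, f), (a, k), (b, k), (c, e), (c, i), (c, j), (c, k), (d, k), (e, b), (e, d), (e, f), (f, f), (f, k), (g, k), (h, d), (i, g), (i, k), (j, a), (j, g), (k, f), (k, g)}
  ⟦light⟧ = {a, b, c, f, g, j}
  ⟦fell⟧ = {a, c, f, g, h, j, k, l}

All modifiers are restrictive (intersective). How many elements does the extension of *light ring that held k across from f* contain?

⟦that held k⟧ = {x : ⟨x, k⟩ ∈ ⟦held⟧} = {a, b, c, d, f, g, i}
⟦across from f⟧ = {x : ⟨x, f⟩ ∈ ⟦across from⟧} = {a, c, d, e, f, h, j, l}
⟦ring⟧ = {a, c, d, e, f, g, h, i, j}
… ∩ ⟦that held k⟧ = {a, c, d, e, f, g, h, i, j} ∩ {a, b, c, d, f, g, i} = {a, c, d, f, g, i}
… ∩ ⟦across from f⟧ = {a, c, d, f, g, i} ∩ {a, c, d, e, f, h, j, l} = {a, c, d, f}
… ∩ ⟦light⟧ = {a, c, d, f} ∩ {a, b, c, f, g, j} = {a, c, f}
⟦light ring that held k across from f⟧ = {a, c, f}, so the cardinality is 3.

3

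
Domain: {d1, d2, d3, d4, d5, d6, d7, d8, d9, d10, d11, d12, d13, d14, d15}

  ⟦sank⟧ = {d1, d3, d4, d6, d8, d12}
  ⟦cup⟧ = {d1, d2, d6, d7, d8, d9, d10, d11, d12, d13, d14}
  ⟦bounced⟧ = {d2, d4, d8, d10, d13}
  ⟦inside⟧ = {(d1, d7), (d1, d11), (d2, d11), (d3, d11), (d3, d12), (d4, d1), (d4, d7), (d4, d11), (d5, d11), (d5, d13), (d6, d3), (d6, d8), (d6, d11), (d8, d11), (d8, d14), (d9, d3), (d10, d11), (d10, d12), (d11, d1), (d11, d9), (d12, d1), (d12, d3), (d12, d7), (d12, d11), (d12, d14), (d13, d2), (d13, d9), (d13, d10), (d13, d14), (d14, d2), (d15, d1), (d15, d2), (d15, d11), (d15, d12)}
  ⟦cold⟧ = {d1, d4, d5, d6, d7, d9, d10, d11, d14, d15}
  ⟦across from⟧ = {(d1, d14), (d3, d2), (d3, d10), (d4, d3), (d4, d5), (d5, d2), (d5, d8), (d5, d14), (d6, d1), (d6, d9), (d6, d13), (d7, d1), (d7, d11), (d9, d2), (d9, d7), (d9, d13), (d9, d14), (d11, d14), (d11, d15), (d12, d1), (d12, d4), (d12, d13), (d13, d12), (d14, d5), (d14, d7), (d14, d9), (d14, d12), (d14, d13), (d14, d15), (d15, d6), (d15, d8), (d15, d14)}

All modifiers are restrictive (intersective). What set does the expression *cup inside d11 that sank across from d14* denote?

{d1}

⟦inside d11⟧ = {x : ⟨x, d11⟩ ∈ ⟦inside⟧} = {d1, d2, d3, d4, d5, d6, d8, d10, d12, d15}
⟦that sank⟧ = ⟦sank⟧ = {d1, d3, d4, d6, d8, d12}
⟦across from d14⟧ = {x : ⟨x, d14⟩ ∈ ⟦across from⟧} = {d1, d5, d9, d11, d15}
⟦cup⟧ = {d1, d2, d6, d7, d8, d9, d10, d11, d12, d13, d14}
… ∩ ⟦inside d11⟧ = {d1, d2, d6, d7, d8, d9, d10, d11, d12, d13, d14} ∩ {d1, d2, d3, d4, d5, d6, d8, d10, d12, d15} = {d1, d2, d6, d8, d10, d12}
… ∩ ⟦that sank⟧ = {d1, d2, d6, d8, d10, d12} ∩ {d1, d3, d4, d6, d8, d12} = {d1, d6, d8, d12}
… ∩ ⟦across from d14⟧ = {d1, d6, d8, d12} ∩ {d1, d5, d9, d11, d15} = {d1}
So ⟦cup inside d11 that sank across from d14⟧ = {d1}.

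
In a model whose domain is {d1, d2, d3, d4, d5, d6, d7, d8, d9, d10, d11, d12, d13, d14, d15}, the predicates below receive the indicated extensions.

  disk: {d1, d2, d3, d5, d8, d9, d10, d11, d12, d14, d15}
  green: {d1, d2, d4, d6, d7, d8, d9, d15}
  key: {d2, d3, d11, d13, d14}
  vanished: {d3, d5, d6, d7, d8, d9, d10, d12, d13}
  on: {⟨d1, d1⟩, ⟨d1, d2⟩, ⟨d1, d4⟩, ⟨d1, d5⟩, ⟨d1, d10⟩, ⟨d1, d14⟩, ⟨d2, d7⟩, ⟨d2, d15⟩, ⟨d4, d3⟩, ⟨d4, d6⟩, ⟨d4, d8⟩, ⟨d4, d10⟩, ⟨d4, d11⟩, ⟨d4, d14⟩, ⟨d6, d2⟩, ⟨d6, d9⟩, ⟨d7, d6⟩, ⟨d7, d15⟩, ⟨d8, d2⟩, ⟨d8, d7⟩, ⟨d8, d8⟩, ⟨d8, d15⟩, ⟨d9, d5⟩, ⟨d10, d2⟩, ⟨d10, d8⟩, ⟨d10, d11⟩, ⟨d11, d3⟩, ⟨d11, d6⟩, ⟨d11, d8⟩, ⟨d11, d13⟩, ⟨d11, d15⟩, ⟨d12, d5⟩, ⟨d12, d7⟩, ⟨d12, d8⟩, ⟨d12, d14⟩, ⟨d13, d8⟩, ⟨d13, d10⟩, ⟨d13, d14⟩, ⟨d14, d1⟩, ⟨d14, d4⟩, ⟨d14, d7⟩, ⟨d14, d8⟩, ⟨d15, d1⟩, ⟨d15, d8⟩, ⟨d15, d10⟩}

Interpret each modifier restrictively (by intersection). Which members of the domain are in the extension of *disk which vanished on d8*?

{d8, d10, d12}

⟦which vanished⟧ = ⟦vanished⟧ = {d3, d5, d6, d7, d8, d9, d10, d12, d13}
⟦on d8⟧ = {x : ⟨x, d8⟩ ∈ ⟦on⟧} = {d4, d8, d10, d11, d12, d13, d14, d15}
⟦disk⟧ = {d1, d2, d3, d5, d8, d9, d10, d11, d12, d14, d15}
… ∩ ⟦which vanished⟧ = {d1, d2, d3, d5, d8, d9, d10, d11, d12, d14, d15} ∩ {d3, d5, d6, d7, d8, d9, d10, d12, d13} = {d3, d5, d8, d9, d10, d12}
… ∩ ⟦on d8⟧ = {d3, d5, d8, d9, d10, d12} ∩ {d4, d8, d10, d11, d12, d13, d14, d15} = {d8, d10, d12}
So ⟦disk which vanished on d8⟧ = {d8, d10, d12}.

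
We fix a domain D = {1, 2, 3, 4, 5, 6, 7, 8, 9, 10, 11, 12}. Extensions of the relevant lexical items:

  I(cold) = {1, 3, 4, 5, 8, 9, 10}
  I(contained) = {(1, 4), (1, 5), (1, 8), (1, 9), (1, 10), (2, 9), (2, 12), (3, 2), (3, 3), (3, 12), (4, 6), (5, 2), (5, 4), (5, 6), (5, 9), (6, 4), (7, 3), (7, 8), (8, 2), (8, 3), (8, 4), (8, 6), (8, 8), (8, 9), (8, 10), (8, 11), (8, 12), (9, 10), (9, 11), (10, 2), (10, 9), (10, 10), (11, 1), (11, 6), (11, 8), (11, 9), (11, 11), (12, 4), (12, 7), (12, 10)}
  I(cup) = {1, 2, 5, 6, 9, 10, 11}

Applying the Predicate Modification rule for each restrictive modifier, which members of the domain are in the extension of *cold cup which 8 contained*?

{9, 10}

⟦which 8 contained⟧ = {x : ⟨8, x⟩ ∈ ⟦contained⟧} = {2, 3, 4, 6, 8, 9, 10, 11, 12}
⟦cup⟧ = {1, 2, 5, 6, 9, 10, 11}
… ∩ ⟦which 8 contained⟧ = {1, 2, 5, 6, 9, 10, 11} ∩ {2, 3, 4, 6, 8, 9, 10, 11, 12} = {2, 6, 9, 10, 11}
… ∩ ⟦cold⟧ = {2, 6, 9, 10, 11} ∩ {1, 3, 4, 5, 8, 9, 10} = {9, 10}
So ⟦cold cup which 8 contained⟧ = {9, 10}.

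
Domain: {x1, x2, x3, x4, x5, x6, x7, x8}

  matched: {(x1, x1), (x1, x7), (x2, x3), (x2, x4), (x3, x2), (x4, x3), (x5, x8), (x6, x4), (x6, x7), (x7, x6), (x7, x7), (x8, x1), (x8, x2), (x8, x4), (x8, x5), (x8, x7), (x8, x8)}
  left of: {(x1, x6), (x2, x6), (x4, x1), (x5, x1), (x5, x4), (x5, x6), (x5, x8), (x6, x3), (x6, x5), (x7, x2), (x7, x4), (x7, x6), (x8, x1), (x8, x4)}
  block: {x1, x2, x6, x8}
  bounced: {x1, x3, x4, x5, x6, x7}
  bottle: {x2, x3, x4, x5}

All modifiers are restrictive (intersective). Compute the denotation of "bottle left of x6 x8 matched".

{x2, x5}

⟦left of x6⟧ = {x : ⟨x, x6⟩ ∈ ⟦left of⟧} = {x1, x2, x5, x7}
⟦x8 matched⟧ = {x : ⟨x8, x⟩ ∈ ⟦matched⟧} = {x1, x2, x4, x5, x7, x8}
⟦bottle⟧ = {x2, x3, x4, x5}
… ∩ ⟦left of x6⟧ = {x2, x3, x4, x5} ∩ {x1, x2, x5, x7} = {x2, x5}
… ∩ ⟦x8 matched⟧ = {x2, x5} ∩ {x1, x2, x4, x5, x7, x8} = {x2, x5}
So ⟦bottle left of x6 x8 matched⟧ = {x2, x5}.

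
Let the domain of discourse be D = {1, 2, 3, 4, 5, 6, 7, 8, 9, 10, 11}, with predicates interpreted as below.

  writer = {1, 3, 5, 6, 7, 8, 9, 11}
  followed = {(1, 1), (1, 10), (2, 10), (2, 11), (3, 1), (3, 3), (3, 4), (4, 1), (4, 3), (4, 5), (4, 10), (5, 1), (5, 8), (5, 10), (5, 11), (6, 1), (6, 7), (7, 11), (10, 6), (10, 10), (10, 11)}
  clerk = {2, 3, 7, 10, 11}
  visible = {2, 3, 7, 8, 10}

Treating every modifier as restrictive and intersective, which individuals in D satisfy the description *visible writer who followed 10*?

⟦who followed 10⟧ = {x : ⟨x, 10⟩ ∈ ⟦followed⟧} = {1, 2, 4, 5, 10}
⟦writer⟧ = {1, 3, 5, 6, 7, 8, 9, 11}
… ∩ ⟦who followed 10⟧ = {1, 3, 5, 6, 7, 8, 9, 11} ∩ {1, 2, 4, 5, 10} = {1, 5}
… ∩ ⟦visible⟧ = {1, 5} ∩ {2, 3, 7, 8, 10} = ∅
So ⟦visible writer who followed 10⟧ = ∅.

∅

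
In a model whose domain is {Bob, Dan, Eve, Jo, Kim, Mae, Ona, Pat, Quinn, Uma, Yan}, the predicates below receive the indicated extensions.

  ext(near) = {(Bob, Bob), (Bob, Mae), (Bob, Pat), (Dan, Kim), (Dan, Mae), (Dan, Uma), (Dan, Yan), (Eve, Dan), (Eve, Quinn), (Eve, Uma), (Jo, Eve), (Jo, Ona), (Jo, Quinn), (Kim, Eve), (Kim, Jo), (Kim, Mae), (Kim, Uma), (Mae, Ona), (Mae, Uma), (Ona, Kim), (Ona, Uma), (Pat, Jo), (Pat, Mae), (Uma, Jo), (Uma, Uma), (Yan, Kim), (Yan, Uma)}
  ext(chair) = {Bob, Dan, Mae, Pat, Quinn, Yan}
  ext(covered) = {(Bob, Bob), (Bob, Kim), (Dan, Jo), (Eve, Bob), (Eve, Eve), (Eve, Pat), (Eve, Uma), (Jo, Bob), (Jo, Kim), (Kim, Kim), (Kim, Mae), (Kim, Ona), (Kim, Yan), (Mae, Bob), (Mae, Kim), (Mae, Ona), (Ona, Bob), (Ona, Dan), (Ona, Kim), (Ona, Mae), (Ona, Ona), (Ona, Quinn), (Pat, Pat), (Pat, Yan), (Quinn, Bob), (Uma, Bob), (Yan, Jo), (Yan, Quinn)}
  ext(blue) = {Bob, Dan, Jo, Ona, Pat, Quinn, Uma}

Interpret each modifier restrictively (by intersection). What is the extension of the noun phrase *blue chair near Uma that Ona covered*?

{Dan}

⟦near Uma⟧ = {x : ⟨x, Uma⟩ ∈ ⟦near⟧} = {Dan, Eve, Kim, Mae, Ona, Uma, Yan}
⟦that Ona covered⟧ = {x : ⟨Ona, x⟩ ∈ ⟦covered⟧} = {Bob, Dan, Kim, Mae, Ona, Quinn}
⟦chair⟧ = {Bob, Dan, Mae, Pat, Quinn, Yan}
… ∩ ⟦near Uma⟧ = {Bob, Dan, Mae, Pat, Quinn, Yan} ∩ {Dan, Eve, Kim, Mae, Ona, Uma, Yan} = {Dan, Mae, Yan}
… ∩ ⟦that Ona covered⟧ = {Dan, Mae, Yan} ∩ {Bob, Dan, Kim, Mae, Ona, Quinn} = {Dan, Mae}
… ∩ ⟦blue⟧ = {Dan, Mae} ∩ {Bob, Dan, Jo, Ona, Pat, Quinn, Uma} = {Dan}
So ⟦blue chair near Uma that Ona covered⟧ = {Dan}.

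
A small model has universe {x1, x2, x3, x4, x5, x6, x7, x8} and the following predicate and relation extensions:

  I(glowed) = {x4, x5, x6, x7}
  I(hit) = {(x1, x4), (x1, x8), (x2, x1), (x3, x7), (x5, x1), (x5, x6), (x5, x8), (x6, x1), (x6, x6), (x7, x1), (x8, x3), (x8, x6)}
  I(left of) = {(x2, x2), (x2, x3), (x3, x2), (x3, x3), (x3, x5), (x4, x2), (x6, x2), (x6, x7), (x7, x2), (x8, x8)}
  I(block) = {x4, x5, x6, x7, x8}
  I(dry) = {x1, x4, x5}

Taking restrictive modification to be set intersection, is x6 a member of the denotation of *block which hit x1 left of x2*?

yes

⟦which hit x1⟧ = {x : ⟨x, x1⟩ ∈ ⟦hit⟧} = {x2, x5, x6, x7}
⟦left of x2⟧ = {x : ⟨x, x2⟩ ∈ ⟦left of⟧} = {x2, x3, x4, x6, x7}
⟦block⟧ = {x4, x5, x6, x7, x8}
… ∩ ⟦which hit x1⟧ = {x4, x5, x6, x7, x8} ∩ {x2, x5, x6, x7} = {x5, x6, x7}
… ∩ ⟦left of x2⟧ = {x5, x6, x7} ∩ {x2, x3, x4, x6, x7} = {x6, x7}
⟦block which hit x1 left of x2⟧ = {x6, x7}; x6 ∈ this set.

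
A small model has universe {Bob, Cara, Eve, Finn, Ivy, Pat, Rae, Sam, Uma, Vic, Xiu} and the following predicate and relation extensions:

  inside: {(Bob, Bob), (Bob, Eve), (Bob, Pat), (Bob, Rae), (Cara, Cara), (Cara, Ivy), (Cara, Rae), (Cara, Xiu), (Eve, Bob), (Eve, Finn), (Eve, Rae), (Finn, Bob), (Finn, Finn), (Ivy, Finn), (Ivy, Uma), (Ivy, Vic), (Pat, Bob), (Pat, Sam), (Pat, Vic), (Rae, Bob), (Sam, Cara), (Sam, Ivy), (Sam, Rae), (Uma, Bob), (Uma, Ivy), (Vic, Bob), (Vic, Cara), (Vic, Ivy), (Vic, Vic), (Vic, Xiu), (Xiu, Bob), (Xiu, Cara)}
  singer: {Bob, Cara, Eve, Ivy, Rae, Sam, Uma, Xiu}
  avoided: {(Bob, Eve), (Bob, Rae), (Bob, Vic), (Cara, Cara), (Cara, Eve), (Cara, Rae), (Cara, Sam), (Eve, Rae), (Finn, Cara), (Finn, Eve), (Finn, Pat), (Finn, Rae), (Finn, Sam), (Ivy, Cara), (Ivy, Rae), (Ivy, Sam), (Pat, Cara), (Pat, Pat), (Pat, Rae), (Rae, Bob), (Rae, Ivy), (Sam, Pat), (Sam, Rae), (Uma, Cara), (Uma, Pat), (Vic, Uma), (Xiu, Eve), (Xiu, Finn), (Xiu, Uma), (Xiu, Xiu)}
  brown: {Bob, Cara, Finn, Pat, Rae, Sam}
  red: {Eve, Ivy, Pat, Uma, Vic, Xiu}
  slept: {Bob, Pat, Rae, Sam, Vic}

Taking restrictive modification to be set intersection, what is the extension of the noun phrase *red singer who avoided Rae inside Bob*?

⟦who avoided Rae⟧ = {x : ⟨x, Rae⟩ ∈ ⟦avoided⟧} = {Bob, Cara, Eve, Finn, Ivy, Pat, Sam}
⟦inside Bob⟧ = {x : ⟨x, Bob⟩ ∈ ⟦inside⟧} = {Bob, Eve, Finn, Pat, Rae, Uma, Vic, Xiu}
⟦singer⟧ = {Bob, Cara, Eve, Ivy, Rae, Sam, Uma, Xiu}
… ∩ ⟦who avoided Rae⟧ = {Bob, Cara, Eve, Ivy, Rae, Sam, Uma, Xiu} ∩ {Bob, Cara, Eve, Finn, Ivy, Pat, Sam} = {Bob, Cara, Eve, Ivy, Sam}
… ∩ ⟦inside Bob⟧ = {Bob, Cara, Eve, Ivy, Sam} ∩ {Bob, Eve, Finn, Pat, Rae, Uma, Vic, Xiu} = {Bob, Eve}
… ∩ ⟦red⟧ = {Bob, Eve} ∩ {Eve, Ivy, Pat, Uma, Vic, Xiu} = {Eve}
So ⟦red singer who avoided Rae inside Bob⟧ = {Eve}.

{Eve}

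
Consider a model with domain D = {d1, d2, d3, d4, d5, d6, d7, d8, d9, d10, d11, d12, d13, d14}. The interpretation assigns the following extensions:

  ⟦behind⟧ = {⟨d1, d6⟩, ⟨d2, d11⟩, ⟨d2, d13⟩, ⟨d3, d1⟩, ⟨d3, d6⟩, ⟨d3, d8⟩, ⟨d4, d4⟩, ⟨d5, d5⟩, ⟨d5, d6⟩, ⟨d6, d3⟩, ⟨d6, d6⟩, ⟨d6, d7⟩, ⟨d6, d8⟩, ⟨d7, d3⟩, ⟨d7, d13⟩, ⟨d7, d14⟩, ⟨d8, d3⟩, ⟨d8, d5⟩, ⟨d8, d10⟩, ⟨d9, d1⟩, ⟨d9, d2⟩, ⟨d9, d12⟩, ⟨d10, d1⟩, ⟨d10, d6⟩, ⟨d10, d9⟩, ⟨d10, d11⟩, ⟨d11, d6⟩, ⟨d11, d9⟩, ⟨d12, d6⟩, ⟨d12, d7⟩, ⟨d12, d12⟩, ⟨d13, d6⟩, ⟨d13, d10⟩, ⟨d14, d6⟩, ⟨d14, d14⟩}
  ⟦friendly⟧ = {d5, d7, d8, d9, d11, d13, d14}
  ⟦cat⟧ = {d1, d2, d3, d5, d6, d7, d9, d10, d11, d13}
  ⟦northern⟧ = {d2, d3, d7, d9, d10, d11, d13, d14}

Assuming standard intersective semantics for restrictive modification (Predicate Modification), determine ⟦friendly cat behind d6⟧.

⟦behind d6⟧ = {x : ⟨x, d6⟩ ∈ ⟦behind⟧} = {d1, d3, d5, d6, d10, d11, d12, d13, d14}
⟦cat⟧ = {d1, d2, d3, d5, d6, d7, d9, d10, d11, d13}
… ∩ ⟦behind d6⟧ = {d1, d2, d3, d5, d6, d7, d9, d10, d11, d13} ∩ {d1, d3, d5, d6, d10, d11, d12, d13, d14} = {d1, d3, d5, d6, d10, d11, d13}
… ∩ ⟦friendly⟧ = {d1, d3, d5, d6, d10, d11, d13} ∩ {d5, d7, d8, d9, d11, d13, d14} = {d5, d11, d13}
So ⟦friendly cat behind d6⟧ = {d5, d11, d13}.

{d5, d11, d13}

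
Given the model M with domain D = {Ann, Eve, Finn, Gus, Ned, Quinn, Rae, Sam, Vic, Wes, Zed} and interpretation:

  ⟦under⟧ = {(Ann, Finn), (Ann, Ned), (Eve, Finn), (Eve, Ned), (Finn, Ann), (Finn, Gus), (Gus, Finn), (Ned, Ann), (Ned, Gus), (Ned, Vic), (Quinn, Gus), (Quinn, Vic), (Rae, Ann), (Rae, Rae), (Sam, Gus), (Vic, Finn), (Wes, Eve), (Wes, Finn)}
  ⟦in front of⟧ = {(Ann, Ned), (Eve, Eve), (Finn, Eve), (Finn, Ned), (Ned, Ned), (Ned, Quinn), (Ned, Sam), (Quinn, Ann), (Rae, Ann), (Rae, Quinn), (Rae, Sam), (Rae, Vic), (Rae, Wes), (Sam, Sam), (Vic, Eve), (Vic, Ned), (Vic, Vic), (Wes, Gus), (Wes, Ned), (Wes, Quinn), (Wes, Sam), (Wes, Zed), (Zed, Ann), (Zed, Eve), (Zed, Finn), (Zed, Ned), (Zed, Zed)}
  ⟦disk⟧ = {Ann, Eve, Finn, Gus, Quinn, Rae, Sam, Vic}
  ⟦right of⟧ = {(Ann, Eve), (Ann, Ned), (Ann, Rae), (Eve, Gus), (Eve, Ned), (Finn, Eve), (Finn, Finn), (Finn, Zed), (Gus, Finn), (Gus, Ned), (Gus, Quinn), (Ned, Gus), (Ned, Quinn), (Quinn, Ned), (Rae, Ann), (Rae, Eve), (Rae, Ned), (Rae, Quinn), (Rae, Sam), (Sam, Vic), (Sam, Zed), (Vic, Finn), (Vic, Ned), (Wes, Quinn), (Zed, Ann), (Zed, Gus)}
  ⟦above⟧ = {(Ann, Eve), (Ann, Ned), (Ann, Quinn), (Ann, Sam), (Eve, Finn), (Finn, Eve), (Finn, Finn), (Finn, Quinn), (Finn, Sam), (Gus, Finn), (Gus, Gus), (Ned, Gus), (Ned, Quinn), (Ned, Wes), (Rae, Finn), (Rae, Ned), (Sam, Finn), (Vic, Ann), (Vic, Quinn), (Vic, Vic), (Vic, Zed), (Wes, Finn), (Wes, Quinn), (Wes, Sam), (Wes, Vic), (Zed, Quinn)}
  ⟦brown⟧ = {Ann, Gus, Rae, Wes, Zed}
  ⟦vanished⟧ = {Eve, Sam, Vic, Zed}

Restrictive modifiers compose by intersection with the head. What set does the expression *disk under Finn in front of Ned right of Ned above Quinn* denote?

{Ann, Vic}

⟦under Finn⟧ = {x : ⟨x, Finn⟩ ∈ ⟦under⟧} = {Ann, Eve, Gus, Vic, Wes}
⟦in front of Ned⟧ = {x : ⟨x, Ned⟩ ∈ ⟦in front of⟧} = {Ann, Finn, Ned, Vic, Wes, Zed}
⟦right of Ned⟧ = {x : ⟨x, Ned⟩ ∈ ⟦right of⟧} = {Ann, Eve, Gus, Quinn, Rae, Vic}
⟦above Quinn⟧ = {x : ⟨x, Quinn⟩ ∈ ⟦above⟧} = {Ann, Finn, Ned, Vic, Wes, Zed}
⟦disk⟧ = {Ann, Eve, Finn, Gus, Quinn, Rae, Sam, Vic}
… ∩ ⟦under Finn⟧ = {Ann, Eve, Finn, Gus, Quinn, Rae, Sam, Vic} ∩ {Ann, Eve, Gus, Vic, Wes} = {Ann, Eve, Gus, Vic}
… ∩ ⟦in front of Ned⟧ = {Ann, Eve, Gus, Vic} ∩ {Ann, Finn, Ned, Vic, Wes, Zed} = {Ann, Vic}
… ∩ ⟦right of Ned⟧ = {Ann, Vic} ∩ {Ann, Eve, Gus, Quinn, Rae, Vic} = {Ann, Vic}
… ∩ ⟦above Quinn⟧ = {Ann, Vic} ∩ {Ann, Finn, Ned, Vic, Wes, Zed} = {Ann, Vic}
So ⟦disk under Finn in front of Ned right of Ned above Quinn⟧ = {Ann, Vic}.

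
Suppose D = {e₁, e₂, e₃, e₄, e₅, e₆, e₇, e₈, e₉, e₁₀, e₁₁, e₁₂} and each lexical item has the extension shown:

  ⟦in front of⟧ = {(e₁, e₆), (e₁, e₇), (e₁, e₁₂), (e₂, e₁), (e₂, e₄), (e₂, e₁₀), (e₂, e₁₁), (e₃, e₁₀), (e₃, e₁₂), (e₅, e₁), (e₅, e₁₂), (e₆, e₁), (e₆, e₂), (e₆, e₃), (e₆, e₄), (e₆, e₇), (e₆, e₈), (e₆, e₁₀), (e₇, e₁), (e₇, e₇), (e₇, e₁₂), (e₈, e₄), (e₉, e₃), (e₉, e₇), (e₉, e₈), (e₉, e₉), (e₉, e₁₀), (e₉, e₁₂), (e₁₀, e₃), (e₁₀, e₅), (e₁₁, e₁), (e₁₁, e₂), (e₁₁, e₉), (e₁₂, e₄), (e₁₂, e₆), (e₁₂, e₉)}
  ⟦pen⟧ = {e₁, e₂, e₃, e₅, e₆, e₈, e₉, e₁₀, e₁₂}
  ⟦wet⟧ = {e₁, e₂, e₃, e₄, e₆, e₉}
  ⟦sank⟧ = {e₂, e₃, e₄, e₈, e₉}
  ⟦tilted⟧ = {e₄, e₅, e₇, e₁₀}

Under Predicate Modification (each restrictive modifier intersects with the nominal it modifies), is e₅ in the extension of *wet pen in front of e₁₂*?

⟦in front of e₁₂⟧ = {x : ⟨x, e₁₂⟩ ∈ ⟦in front of⟧} = {e₁, e₃, e₅, e₇, e₉}
⟦pen⟧ = {e₁, e₂, e₃, e₅, e₆, e₈, e₉, e₁₀, e₁₂}
… ∩ ⟦in front of e₁₂⟧ = {e₁, e₂, e₃, e₅, e₆, e₈, e₉, e₁₀, e₁₂} ∩ {e₁, e₃, e₅, e₇, e₉} = {e₁, e₃, e₅, e₉}
… ∩ ⟦wet⟧ = {e₁, e₃, e₅, e₉} ∩ {e₁, e₂, e₃, e₄, e₆, e₉} = {e₁, e₃, e₉}
⟦wet pen in front of e₁₂⟧ = {e₁, e₃, e₉}; e₅ ∉ this set.

no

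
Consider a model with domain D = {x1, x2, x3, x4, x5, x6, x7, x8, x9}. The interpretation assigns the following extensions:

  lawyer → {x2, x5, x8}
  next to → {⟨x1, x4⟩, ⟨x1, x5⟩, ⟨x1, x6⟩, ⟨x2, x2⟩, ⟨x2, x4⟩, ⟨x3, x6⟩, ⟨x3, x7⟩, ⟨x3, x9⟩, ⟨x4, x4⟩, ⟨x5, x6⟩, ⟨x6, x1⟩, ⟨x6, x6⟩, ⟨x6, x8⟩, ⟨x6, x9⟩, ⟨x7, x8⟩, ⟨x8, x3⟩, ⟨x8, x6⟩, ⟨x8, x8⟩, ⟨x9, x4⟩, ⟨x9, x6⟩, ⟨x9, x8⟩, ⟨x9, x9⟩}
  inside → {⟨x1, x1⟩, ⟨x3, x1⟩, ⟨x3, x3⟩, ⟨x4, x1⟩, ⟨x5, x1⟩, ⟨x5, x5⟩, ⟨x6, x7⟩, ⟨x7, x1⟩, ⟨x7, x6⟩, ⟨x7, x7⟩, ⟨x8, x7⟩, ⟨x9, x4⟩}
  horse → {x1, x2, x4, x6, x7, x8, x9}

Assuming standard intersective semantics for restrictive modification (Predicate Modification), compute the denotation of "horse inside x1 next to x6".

⟦inside x1⟧ = {x : ⟨x, x1⟩ ∈ ⟦inside⟧} = {x1, x3, x4, x5, x7}
⟦next to x6⟧ = {x : ⟨x, x6⟩ ∈ ⟦next to⟧} = {x1, x3, x5, x6, x8, x9}
⟦horse⟧ = {x1, x2, x4, x6, x7, x8, x9}
… ∩ ⟦inside x1⟧ = {x1, x2, x4, x6, x7, x8, x9} ∩ {x1, x3, x4, x5, x7} = {x1, x4, x7}
… ∩ ⟦next to x6⟧ = {x1, x4, x7} ∩ {x1, x3, x5, x6, x8, x9} = {x1}
So ⟦horse inside x1 next to x6⟧ = {x1}.

{x1}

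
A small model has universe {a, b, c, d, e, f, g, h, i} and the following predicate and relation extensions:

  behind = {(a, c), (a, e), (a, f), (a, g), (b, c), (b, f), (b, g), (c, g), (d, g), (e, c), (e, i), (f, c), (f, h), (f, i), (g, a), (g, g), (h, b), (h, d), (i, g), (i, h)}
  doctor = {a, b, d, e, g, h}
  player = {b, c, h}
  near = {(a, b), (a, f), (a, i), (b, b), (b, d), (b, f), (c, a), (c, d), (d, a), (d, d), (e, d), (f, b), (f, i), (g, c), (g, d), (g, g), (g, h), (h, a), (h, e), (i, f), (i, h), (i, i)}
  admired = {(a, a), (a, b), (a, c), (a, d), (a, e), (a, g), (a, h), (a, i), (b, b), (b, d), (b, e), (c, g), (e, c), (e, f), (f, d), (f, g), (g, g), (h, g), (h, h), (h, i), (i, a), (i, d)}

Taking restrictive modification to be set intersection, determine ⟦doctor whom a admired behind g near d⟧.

⟦whom a admired⟧ = {x : ⟨a, x⟩ ∈ ⟦admired⟧} = {a, b, c, d, e, g, h, i}
⟦behind g⟧ = {x : ⟨x, g⟩ ∈ ⟦behind⟧} = {a, b, c, d, g, i}
⟦near d⟧ = {x : ⟨x, d⟩ ∈ ⟦near⟧} = {b, c, d, e, g}
⟦doctor⟧ = {a, b, d, e, g, h}
… ∩ ⟦whom a admired⟧ = {a, b, d, e, g, h} ∩ {a, b, c, d, e, g, h, i} = {a, b, d, e, g, h}
… ∩ ⟦behind g⟧ = {a, b, d, e, g, h} ∩ {a, b, c, d, g, i} = {a, b, d, g}
… ∩ ⟦near d⟧ = {a, b, d, g} ∩ {b, c, d, e, g} = {b, d, g}
So ⟦doctor whom a admired behind g near d⟧ = {b, d, g}.

{b, d, g}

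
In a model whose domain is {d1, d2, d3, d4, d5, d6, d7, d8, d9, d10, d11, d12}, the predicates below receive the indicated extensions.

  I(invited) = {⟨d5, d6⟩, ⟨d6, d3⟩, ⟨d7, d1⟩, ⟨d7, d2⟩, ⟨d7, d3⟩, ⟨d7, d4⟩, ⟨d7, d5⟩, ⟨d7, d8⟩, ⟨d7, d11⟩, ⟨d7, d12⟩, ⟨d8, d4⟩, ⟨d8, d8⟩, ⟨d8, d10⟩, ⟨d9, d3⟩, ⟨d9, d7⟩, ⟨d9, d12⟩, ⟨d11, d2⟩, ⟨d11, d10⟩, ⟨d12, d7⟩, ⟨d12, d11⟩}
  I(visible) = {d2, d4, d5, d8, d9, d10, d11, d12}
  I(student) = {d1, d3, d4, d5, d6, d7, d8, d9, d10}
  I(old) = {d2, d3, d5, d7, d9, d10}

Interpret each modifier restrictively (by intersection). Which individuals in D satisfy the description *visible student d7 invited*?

⟦d7 invited⟧ = {x : ⟨d7, x⟩ ∈ ⟦invited⟧} = {d1, d2, d3, d4, d5, d8, d11, d12}
⟦student⟧ = {d1, d3, d4, d5, d6, d7, d8, d9, d10}
… ∩ ⟦d7 invited⟧ = {d1, d3, d4, d5, d6, d7, d8, d9, d10} ∩ {d1, d2, d3, d4, d5, d8, d11, d12} = {d1, d3, d4, d5, d8}
… ∩ ⟦visible⟧ = {d1, d3, d4, d5, d8} ∩ {d2, d4, d5, d8, d9, d10, d11, d12} = {d4, d5, d8}
So ⟦visible student d7 invited⟧ = {d4, d5, d8}.

{d4, d5, d8}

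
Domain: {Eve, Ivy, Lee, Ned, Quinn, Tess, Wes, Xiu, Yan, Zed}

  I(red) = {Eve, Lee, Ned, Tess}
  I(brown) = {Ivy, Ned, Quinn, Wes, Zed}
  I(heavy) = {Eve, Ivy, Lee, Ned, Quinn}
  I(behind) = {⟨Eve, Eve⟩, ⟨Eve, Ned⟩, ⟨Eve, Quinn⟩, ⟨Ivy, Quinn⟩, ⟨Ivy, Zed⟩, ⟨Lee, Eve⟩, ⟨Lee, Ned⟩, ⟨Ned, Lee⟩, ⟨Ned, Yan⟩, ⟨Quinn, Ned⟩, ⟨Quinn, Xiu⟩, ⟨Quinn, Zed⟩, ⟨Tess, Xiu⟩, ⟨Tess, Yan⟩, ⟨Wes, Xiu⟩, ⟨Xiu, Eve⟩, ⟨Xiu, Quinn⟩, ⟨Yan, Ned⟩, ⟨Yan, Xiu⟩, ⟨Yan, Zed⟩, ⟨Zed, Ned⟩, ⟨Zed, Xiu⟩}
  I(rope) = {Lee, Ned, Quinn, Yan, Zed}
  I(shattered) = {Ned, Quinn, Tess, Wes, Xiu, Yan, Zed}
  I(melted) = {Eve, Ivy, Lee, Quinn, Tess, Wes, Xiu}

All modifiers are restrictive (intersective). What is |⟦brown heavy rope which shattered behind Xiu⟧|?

1

⟦which shattered⟧ = ⟦shattered⟧ = {Ned, Quinn, Tess, Wes, Xiu, Yan, Zed}
⟦behind Xiu⟧ = {x : ⟨x, Xiu⟩ ∈ ⟦behind⟧} = {Quinn, Tess, Wes, Yan, Zed}
⟦rope⟧ = {Lee, Ned, Quinn, Yan, Zed}
… ∩ ⟦which shattered⟧ = {Lee, Ned, Quinn, Yan, Zed} ∩ {Ned, Quinn, Tess, Wes, Xiu, Yan, Zed} = {Ned, Quinn, Yan, Zed}
… ∩ ⟦behind Xiu⟧ = {Ned, Quinn, Yan, Zed} ∩ {Quinn, Tess, Wes, Yan, Zed} = {Quinn, Yan, Zed}
… ∩ ⟦brown⟧ = {Quinn, Yan, Zed} ∩ {Ivy, Ned, Quinn, Wes, Zed} = {Quinn, Zed}
… ∩ ⟦heavy⟧ = {Quinn, Zed} ∩ {Eve, Ivy, Lee, Ned, Quinn} = {Quinn}
⟦brown heavy rope which shattered behind Xiu⟧ = {Quinn}, so the cardinality is 1.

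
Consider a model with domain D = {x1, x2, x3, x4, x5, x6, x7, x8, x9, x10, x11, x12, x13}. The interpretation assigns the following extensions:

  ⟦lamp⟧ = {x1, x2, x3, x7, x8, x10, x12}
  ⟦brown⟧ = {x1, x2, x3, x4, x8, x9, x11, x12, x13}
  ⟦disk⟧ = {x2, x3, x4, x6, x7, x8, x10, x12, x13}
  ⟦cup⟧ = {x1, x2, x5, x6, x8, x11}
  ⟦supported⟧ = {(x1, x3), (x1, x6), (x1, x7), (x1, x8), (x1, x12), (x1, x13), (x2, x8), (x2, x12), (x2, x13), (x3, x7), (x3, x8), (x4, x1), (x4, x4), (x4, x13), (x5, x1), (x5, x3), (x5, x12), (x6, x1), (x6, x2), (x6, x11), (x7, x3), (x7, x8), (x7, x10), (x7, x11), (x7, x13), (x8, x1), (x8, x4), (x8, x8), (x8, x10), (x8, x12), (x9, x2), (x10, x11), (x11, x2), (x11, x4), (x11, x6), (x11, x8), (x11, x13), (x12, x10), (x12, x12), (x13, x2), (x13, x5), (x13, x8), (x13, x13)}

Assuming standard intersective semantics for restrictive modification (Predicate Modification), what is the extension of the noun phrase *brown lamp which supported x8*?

{x1, x2, x3, x8}

⟦which supported x8⟧ = {x : ⟨x, x8⟩ ∈ ⟦supported⟧} = {x1, x2, x3, x7, x8, x11, x13}
⟦lamp⟧ = {x1, x2, x3, x7, x8, x10, x12}
… ∩ ⟦which supported x8⟧ = {x1, x2, x3, x7, x8, x10, x12} ∩ {x1, x2, x3, x7, x8, x11, x13} = {x1, x2, x3, x7, x8}
… ∩ ⟦brown⟧ = {x1, x2, x3, x7, x8} ∩ {x1, x2, x3, x4, x8, x9, x11, x12, x13} = {x1, x2, x3, x8}
So ⟦brown lamp which supported x8⟧ = {x1, x2, x3, x8}.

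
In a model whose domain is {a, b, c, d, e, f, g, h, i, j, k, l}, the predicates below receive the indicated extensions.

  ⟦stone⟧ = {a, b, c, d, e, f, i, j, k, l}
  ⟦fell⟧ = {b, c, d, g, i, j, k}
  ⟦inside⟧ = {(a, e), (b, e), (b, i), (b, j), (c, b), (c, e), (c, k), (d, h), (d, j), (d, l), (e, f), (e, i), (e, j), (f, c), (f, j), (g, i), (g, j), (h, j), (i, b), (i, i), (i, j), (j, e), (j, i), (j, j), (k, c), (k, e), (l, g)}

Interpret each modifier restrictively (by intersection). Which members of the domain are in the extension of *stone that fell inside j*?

⟦that fell⟧ = ⟦fell⟧ = {b, c, d, g, i, j, k}
⟦inside j⟧ = {x : ⟨x, j⟩ ∈ ⟦inside⟧} = {b, d, e, f, g, h, i, j}
⟦stone⟧ = {a, b, c, d, e, f, i, j, k, l}
… ∩ ⟦that fell⟧ = {a, b, c, d, e, f, i, j, k, l} ∩ {b, c, d, g, i, j, k} = {b, c, d, i, j, k}
… ∩ ⟦inside j⟧ = {b, c, d, i, j, k} ∩ {b, d, e, f, g, h, i, j} = {b, d, i, j}
So ⟦stone that fell inside j⟧ = {b, d, i, j}.

{b, d, i, j}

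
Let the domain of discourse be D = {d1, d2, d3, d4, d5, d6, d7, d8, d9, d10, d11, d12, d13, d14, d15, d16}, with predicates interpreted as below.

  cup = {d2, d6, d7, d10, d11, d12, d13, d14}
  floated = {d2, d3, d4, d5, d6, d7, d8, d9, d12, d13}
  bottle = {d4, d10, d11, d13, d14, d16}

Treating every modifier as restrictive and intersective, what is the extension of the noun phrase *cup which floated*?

{d2, d6, d7, d12, d13}

⟦which floated⟧ = ⟦floated⟧ = {d2, d3, d4, d5, d6, d7, d8, d9, d12, d13}
⟦cup⟧ = {d2, d6, d7, d10, d11, d12, d13, d14}
… ∩ ⟦which floated⟧ = {d2, d6, d7, d10, d11, d12, d13, d14} ∩ {d2, d3, d4, d5, d6, d7, d8, d9, d12, d13} = {d2, d6, d7, d12, d13}
So ⟦cup which floated⟧ = {d2, d6, d7, d12, d13}.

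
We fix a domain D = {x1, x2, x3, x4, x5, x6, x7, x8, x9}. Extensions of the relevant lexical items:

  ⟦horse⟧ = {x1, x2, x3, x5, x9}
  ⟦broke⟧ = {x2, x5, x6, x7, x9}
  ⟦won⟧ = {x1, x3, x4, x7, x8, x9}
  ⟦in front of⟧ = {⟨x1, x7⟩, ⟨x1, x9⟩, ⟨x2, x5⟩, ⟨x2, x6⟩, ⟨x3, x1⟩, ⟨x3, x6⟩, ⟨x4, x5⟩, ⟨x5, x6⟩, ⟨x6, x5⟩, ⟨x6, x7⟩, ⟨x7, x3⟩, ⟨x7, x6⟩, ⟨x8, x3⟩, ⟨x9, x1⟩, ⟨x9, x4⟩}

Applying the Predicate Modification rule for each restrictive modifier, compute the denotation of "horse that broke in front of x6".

⟦that broke⟧ = ⟦broke⟧ = {x2, x5, x6, x7, x9}
⟦in front of x6⟧ = {x : ⟨x, x6⟩ ∈ ⟦in front of⟧} = {x2, x3, x5, x7}
⟦horse⟧ = {x1, x2, x3, x5, x9}
… ∩ ⟦that broke⟧ = {x1, x2, x3, x5, x9} ∩ {x2, x5, x6, x7, x9} = {x2, x5, x9}
… ∩ ⟦in front of x6⟧ = {x2, x5, x9} ∩ {x2, x3, x5, x7} = {x2, x5}
So ⟦horse that broke in front of x6⟧ = {x2, x5}.

{x2, x5}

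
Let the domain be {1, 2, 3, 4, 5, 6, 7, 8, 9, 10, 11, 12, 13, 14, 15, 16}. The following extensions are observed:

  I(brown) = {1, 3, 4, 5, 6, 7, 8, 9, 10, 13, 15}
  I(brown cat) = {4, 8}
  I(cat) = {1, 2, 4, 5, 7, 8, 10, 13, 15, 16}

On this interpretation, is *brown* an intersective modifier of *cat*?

no

⟦brown⟧ ∩ ⟦cat⟧ = {1, 3, 4, 5, 6, 7, 8, 9, 10, 13, 15} ∩ {1, 2, 4, 5, 7, 8, 10, 13, 15, 16} = {1, 4, 5, 7, 8, 10, 13, 15}
Observed ⟦brown cat⟧ = {4, 8}.
These differ, so the modifier is not intersective in this model.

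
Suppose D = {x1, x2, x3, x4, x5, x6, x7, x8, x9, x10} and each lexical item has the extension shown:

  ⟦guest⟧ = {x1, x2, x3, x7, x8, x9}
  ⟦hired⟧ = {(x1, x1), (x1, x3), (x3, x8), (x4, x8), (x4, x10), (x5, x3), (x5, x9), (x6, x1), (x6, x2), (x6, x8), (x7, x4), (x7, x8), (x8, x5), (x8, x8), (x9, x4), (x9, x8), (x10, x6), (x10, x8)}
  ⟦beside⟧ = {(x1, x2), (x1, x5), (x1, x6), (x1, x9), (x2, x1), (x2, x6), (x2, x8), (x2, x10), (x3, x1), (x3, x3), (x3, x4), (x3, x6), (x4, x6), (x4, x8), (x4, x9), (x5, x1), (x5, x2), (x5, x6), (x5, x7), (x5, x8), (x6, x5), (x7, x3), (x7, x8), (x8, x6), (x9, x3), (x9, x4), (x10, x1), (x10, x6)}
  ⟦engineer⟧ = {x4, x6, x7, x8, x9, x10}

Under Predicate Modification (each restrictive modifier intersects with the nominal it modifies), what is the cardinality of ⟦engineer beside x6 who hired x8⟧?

⟦beside x6⟧ = {x : ⟨x, x6⟩ ∈ ⟦beside⟧} = {x1, x2, x3, x4, x5, x8, x10}
⟦who hired x8⟧ = {x : ⟨x, x8⟩ ∈ ⟦hired⟧} = {x3, x4, x6, x7, x8, x9, x10}
⟦engineer⟧ = {x4, x6, x7, x8, x9, x10}
… ∩ ⟦beside x6⟧ = {x4, x6, x7, x8, x9, x10} ∩ {x1, x2, x3, x4, x5, x8, x10} = {x4, x8, x10}
… ∩ ⟦who hired x8⟧ = {x4, x8, x10} ∩ {x3, x4, x6, x7, x8, x9, x10} = {x4, x8, x10}
⟦engineer beside x6 who hired x8⟧ = {x4, x8, x10}, so the cardinality is 3.

3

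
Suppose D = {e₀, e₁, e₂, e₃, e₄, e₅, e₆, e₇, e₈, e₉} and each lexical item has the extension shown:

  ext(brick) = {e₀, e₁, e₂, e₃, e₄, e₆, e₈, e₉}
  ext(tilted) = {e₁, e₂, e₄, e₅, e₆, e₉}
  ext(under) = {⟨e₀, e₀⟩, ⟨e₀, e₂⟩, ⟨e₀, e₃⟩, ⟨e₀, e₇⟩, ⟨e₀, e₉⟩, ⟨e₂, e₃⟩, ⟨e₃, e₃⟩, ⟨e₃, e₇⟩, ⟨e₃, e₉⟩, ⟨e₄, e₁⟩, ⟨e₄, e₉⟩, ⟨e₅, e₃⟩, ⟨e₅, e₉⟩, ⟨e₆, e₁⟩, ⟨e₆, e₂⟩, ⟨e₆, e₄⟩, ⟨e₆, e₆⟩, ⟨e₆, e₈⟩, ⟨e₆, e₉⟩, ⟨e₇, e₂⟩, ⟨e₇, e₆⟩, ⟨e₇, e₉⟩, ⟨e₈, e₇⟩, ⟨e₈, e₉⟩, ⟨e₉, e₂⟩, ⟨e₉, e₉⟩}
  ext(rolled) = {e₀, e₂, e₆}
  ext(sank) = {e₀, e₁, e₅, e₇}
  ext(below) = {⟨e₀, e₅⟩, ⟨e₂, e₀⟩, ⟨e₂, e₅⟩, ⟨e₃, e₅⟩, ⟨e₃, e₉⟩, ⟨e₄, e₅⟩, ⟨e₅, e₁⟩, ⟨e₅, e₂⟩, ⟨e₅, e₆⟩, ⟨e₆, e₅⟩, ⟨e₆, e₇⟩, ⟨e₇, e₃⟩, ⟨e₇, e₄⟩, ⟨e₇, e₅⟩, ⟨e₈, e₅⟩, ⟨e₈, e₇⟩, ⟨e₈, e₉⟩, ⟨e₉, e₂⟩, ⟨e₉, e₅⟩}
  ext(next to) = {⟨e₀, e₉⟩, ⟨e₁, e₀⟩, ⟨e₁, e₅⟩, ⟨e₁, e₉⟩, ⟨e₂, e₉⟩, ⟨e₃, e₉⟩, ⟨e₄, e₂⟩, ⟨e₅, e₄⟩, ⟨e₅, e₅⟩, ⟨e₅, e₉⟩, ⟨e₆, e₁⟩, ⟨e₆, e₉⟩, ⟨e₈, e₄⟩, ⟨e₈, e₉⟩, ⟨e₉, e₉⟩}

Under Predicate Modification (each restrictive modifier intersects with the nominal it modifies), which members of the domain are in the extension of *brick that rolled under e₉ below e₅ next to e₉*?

{e₀, e₆}

⟦that rolled⟧ = ⟦rolled⟧ = {e₀, e₂, e₆}
⟦under e₉⟧ = {x : ⟨x, e₉⟩ ∈ ⟦under⟧} = {e₀, e₃, e₄, e₅, e₆, e₇, e₈, e₉}
⟦below e₅⟧ = {x : ⟨x, e₅⟩ ∈ ⟦below⟧} = {e₀, e₂, e₃, e₄, e₆, e₇, e₈, e₉}
⟦next to e₉⟧ = {x : ⟨x, e₉⟩ ∈ ⟦next to⟧} = {e₀, e₁, e₂, e₃, e₅, e₆, e₈, e₉}
⟦brick⟧ = {e₀, e₁, e₂, e₃, e₄, e₆, e₈, e₉}
… ∩ ⟦that rolled⟧ = {e₀, e₁, e₂, e₃, e₄, e₆, e₈, e₉} ∩ {e₀, e₂, e₆} = {e₀, e₂, e₆}
… ∩ ⟦under e₉⟧ = {e₀, e₂, e₆} ∩ {e₀, e₃, e₄, e₅, e₆, e₇, e₈, e₉} = {e₀, e₆}
… ∩ ⟦below e₅⟧ = {e₀, e₆} ∩ {e₀, e₂, e₃, e₄, e₆, e₇, e₈, e₉} = {e₀, e₆}
… ∩ ⟦next to e₉⟧ = {e₀, e₆} ∩ {e₀, e₁, e₂, e₃, e₅, e₆, e₈, e₉} = {e₀, e₆}
So ⟦brick that rolled under e₉ below e₅ next to e₉⟧ = {e₀, e₆}.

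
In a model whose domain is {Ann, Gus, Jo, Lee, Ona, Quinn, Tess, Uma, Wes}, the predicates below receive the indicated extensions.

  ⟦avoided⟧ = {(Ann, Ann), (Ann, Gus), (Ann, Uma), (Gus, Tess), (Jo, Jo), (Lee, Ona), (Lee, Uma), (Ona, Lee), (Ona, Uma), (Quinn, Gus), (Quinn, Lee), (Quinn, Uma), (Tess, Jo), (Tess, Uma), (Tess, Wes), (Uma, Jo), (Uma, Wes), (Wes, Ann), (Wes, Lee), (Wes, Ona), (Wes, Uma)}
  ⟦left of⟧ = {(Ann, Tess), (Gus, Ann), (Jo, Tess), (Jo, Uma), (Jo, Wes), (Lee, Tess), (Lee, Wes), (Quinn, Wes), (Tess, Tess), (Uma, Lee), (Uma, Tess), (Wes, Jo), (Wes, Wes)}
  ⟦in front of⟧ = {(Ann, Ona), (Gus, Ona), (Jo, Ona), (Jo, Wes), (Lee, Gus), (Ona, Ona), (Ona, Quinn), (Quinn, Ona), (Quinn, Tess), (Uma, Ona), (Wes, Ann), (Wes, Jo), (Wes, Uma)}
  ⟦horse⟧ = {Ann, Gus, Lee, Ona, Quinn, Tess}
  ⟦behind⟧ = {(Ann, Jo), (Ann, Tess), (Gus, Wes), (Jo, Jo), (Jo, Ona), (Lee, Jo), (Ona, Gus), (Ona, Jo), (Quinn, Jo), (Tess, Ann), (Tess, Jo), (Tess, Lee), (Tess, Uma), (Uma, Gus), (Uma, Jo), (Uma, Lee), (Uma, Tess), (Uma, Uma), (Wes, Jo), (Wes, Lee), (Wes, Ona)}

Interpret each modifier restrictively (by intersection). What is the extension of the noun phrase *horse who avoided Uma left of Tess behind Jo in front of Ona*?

⟦who avoided Uma⟧ = {x : ⟨x, Uma⟩ ∈ ⟦avoided⟧} = {Ann, Lee, Ona, Quinn, Tess, Wes}
⟦left of Tess⟧ = {x : ⟨x, Tess⟩ ∈ ⟦left of⟧} = {Ann, Jo, Lee, Tess, Uma}
⟦behind Jo⟧ = {x : ⟨x, Jo⟩ ∈ ⟦behind⟧} = {Ann, Jo, Lee, Ona, Quinn, Tess, Uma, Wes}
⟦in front of Ona⟧ = {x : ⟨x, Ona⟩ ∈ ⟦in front of⟧} = {Ann, Gus, Jo, Ona, Quinn, Uma}
⟦horse⟧ = {Ann, Gus, Lee, Ona, Quinn, Tess}
… ∩ ⟦who avoided Uma⟧ = {Ann, Gus, Lee, Ona, Quinn, Tess} ∩ {Ann, Lee, Ona, Quinn, Tess, Wes} = {Ann, Lee, Ona, Quinn, Tess}
… ∩ ⟦left of Tess⟧ = {Ann, Lee, Ona, Quinn, Tess} ∩ {Ann, Jo, Lee, Tess, Uma} = {Ann, Lee, Tess}
… ∩ ⟦behind Jo⟧ = {Ann, Lee, Tess} ∩ {Ann, Jo, Lee, Ona, Quinn, Tess, Uma, Wes} = {Ann, Lee, Tess}
… ∩ ⟦in front of Ona⟧ = {Ann, Lee, Tess} ∩ {Ann, Gus, Jo, Ona, Quinn, Uma} = {Ann}
So ⟦horse who avoided Uma left of Tess behind Jo in front of Ona⟧ = {Ann}.

{Ann}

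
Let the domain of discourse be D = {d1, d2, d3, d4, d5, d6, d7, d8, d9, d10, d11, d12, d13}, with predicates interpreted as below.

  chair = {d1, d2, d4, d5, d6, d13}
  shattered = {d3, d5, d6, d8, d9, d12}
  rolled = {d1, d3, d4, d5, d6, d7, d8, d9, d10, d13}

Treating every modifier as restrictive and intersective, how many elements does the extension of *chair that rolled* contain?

5

⟦that rolled⟧ = ⟦rolled⟧ = {d1, d3, d4, d5, d6, d7, d8, d9, d10, d13}
⟦chair⟧ = {d1, d2, d4, d5, d6, d13}
… ∩ ⟦that rolled⟧ = {d1, d2, d4, d5, d6, d13} ∩ {d1, d3, d4, d5, d6, d7, d8, d9, d10, d13} = {d1, d4, d5, d6, d13}
⟦chair that rolled⟧ = {d1, d4, d5, d6, d13}, so the cardinality is 5.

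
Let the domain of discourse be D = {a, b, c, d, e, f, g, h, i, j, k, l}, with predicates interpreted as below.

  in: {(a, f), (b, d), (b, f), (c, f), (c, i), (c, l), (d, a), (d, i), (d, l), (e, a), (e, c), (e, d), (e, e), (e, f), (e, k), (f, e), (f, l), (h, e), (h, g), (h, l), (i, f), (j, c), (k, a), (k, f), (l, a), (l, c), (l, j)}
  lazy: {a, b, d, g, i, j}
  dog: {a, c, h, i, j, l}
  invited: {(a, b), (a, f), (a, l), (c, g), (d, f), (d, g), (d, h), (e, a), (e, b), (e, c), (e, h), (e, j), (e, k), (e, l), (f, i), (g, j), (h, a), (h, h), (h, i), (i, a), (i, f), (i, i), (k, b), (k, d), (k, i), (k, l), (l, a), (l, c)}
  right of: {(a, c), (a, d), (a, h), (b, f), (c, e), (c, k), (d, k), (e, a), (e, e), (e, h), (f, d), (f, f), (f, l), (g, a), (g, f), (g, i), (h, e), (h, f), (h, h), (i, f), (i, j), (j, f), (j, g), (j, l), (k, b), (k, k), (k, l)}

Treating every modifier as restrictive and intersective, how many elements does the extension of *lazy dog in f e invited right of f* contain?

⟦in f⟧ = {x : ⟨x, f⟩ ∈ ⟦in⟧} = {a, b, c, e, i, k}
⟦e invited⟧ = {x : ⟨e, x⟩ ∈ ⟦invited⟧} = {a, b, c, h, j, k, l}
⟦right of f⟧ = {x : ⟨x, f⟩ ∈ ⟦right of⟧} = {b, f, g, h, i, j}
⟦dog⟧ = {a, c, h, i, j, l}
… ∩ ⟦in f⟧ = {a, c, h, i, j, l} ∩ {a, b, c, e, i, k} = {a, c, i}
… ∩ ⟦e invited⟧ = {a, c, i} ∩ {a, b, c, h, j, k, l} = {a, c}
… ∩ ⟦right of f⟧ = {a, c} ∩ {b, f, g, h, i, j} = ∅
… ∩ ⟦lazy⟧ = ∅ ∩ {a, b, d, g, i, j} = ∅
⟦lazy dog in f e invited right of f⟧ = ∅, so the cardinality is 0.

0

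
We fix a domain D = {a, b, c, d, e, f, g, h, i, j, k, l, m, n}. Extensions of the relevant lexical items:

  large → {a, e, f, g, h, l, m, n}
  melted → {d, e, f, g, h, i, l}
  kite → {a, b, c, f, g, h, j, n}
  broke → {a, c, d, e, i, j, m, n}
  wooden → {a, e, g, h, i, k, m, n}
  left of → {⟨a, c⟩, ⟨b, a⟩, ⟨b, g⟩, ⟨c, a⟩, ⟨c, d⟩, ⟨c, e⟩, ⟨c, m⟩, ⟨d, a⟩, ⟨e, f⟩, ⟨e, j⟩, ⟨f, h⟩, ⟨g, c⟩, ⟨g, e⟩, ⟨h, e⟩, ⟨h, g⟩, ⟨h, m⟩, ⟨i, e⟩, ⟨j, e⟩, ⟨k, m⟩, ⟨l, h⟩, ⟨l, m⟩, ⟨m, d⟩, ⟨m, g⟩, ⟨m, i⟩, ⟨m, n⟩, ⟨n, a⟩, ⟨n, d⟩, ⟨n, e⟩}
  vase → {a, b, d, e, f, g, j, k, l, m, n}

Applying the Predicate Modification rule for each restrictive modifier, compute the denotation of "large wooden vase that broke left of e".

{n}

⟦that broke⟧ = ⟦broke⟧ = {a, c, d, e, i, j, m, n}
⟦left of e⟧ = {x : ⟨x, e⟩ ∈ ⟦left of⟧} = {c, g, h, i, j, n}
⟦vase⟧ = {a, b, d, e, f, g, j, k, l, m, n}
… ∩ ⟦that broke⟧ = {a, b, d, e, f, g, j, k, l, m, n} ∩ {a, c, d, e, i, j, m, n} = {a, d, e, j, m, n}
… ∩ ⟦left of e⟧ = {a, d, e, j, m, n} ∩ {c, g, h, i, j, n} = {j, n}
… ∩ ⟦large⟧ = {j, n} ∩ {a, e, f, g, h, l, m, n} = {n}
… ∩ ⟦wooden⟧ = {n} ∩ {a, e, g, h, i, k, m, n} = {n}
So ⟦large wooden vase that broke left of e⟧ = {n}.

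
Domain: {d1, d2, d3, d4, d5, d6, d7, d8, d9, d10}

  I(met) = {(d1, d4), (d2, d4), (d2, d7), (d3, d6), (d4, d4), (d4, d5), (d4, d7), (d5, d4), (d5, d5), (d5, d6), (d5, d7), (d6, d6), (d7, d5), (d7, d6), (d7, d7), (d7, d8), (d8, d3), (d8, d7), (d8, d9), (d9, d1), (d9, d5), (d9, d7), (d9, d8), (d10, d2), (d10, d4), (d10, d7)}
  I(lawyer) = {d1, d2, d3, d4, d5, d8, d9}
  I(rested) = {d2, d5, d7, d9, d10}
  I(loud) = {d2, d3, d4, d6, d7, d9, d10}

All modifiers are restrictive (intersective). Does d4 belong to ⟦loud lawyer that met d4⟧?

⟦that met d4⟧ = {x : ⟨x, d4⟩ ∈ ⟦met⟧} = {d1, d2, d4, d5, d10}
⟦lawyer⟧ = {d1, d2, d3, d4, d5, d8, d9}
… ∩ ⟦that met d4⟧ = {d1, d2, d3, d4, d5, d8, d9} ∩ {d1, d2, d4, d5, d10} = {d1, d2, d4, d5}
… ∩ ⟦loud⟧ = {d1, d2, d4, d5} ∩ {d2, d3, d4, d6, d7, d9, d10} = {d2, d4}
⟦loud lawyer that met d4⟧ = {d2, d4}; d4 ∈ this set.

yes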